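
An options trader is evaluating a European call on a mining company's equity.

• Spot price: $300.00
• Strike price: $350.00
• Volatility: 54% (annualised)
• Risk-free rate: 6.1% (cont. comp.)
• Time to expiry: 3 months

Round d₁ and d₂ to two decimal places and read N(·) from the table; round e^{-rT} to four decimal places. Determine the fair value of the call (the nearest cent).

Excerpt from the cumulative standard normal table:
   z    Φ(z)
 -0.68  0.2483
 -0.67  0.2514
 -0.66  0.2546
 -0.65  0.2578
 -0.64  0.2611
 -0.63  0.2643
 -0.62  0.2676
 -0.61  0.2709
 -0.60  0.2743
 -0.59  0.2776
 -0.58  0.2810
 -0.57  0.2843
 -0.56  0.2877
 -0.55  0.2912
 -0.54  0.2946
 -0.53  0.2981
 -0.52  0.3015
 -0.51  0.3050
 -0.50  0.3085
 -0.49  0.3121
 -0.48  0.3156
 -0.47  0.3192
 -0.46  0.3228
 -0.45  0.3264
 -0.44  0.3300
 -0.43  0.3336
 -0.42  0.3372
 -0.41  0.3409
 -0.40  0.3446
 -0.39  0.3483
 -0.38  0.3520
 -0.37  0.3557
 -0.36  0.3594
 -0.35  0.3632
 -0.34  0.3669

T = 0.25;  σ√T = 0.2700
d₁ = [ln(300/350) + (0.061 + 0.54²/2)·0.25] / 0.2700 = [-0.1542 + 0.0517] / 0.2700 = -0.3794 ≈ -0.38
d₂ = d₁ − σ√T = -0.3794 − 0.2700 = -0.6494 ≈ -0.65
e^(−rT) = e^(−0.061·0.25) = 0.9849
N(d₁) = N(-0.38) = 0.3520;  N(d₂) = N(-0.65) = 0.2578
C = 300·0.3520 − 350·0.9849·0.2578 = 105.6000 − 88.8675 = 16.7325

$16.73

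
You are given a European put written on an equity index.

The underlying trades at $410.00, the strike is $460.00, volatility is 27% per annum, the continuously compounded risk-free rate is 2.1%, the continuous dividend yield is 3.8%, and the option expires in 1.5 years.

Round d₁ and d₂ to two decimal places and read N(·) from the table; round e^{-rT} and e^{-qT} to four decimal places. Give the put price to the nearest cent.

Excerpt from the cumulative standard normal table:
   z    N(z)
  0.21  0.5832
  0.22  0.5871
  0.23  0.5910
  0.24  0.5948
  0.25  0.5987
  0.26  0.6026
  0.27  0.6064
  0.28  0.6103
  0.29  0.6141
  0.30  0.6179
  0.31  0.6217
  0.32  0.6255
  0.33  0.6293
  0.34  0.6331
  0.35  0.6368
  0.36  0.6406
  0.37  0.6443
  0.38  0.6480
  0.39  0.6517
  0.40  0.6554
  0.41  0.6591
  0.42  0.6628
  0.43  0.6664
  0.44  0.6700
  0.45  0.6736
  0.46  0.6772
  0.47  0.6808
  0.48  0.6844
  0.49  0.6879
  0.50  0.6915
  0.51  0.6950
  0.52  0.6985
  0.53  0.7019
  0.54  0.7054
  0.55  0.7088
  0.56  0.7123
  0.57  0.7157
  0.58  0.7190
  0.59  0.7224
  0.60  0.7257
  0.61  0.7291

σ√T = 0.27 × 1.2247 = 0.3307
d₁ = [ln(410/460) + (0.021 − 0.038 + 0.27²/2)·1.5] / 0.3307 = [-0.1151 + 0.0292] / 0.3307 = -0.2597 ⇒ -0.26
d₂ = d₁ − σ√T = -0.2597 − 0.3307 = -0.5904 ⇒ -0.59
exp(−qT) = exp(−0.038·1.5) = 0.9446;  exp(−rT) = exp(−0.021·1.5) = 0.9690
P = 460·0.9690·N(0.59) − 410·0.9446·N(0.26) = 460·0.9690·0.7224 − 410·0.9446·0.6026 = 322.0026 − 233.3785 = 88.6240

$88.62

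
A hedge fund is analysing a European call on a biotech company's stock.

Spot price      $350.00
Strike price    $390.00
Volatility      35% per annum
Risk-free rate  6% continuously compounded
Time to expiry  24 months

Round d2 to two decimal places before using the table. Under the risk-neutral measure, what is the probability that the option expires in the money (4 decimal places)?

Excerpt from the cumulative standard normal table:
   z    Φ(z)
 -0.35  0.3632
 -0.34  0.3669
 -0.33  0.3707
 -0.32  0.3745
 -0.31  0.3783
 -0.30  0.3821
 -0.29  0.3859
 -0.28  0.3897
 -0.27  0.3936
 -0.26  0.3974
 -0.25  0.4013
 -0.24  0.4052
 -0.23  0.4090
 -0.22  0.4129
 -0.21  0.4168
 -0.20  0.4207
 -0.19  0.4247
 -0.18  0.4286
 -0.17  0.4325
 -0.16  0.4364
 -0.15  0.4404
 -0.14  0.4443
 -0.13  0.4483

σ√T = 0.35·√2 = 0.4950
d₁ = [ln(350/390) + (0.06 + 0.35²/2)·2] / 0.4950 = [-0.1082 + 0.2425] / 0.4950 = 0.2713 → 0.27
d₂ = d₁ − σ√T = 0.2713 − 0.4950 = -0.2237 → -0.22
Risk-neutral Pr[S_T > K] = N(d₂) = N(-0.22) = 0.4129

0.4129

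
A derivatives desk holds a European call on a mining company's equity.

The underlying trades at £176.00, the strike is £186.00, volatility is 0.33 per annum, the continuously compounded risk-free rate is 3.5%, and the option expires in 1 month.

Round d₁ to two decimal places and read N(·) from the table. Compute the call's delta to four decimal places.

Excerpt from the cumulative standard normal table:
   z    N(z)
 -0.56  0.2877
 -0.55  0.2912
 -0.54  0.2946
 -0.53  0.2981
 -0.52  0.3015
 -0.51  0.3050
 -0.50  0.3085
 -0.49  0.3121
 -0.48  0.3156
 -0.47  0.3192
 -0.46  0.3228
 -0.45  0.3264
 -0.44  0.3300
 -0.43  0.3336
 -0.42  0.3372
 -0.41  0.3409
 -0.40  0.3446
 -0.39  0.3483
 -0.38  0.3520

T = 0.08333;  σ√T = 0.0953
d₁ = [ln(176/186) + (0.035 + ½·0.33²)·0.08333] / (σ√T) = (-0.0553 + 0.0075) / 0.0953 = -0.5019 ⇒ -0.50
N(d₁) = N(-0.50) = 0.3085
Δ_call = N(d₁) = 0.3085

0.3085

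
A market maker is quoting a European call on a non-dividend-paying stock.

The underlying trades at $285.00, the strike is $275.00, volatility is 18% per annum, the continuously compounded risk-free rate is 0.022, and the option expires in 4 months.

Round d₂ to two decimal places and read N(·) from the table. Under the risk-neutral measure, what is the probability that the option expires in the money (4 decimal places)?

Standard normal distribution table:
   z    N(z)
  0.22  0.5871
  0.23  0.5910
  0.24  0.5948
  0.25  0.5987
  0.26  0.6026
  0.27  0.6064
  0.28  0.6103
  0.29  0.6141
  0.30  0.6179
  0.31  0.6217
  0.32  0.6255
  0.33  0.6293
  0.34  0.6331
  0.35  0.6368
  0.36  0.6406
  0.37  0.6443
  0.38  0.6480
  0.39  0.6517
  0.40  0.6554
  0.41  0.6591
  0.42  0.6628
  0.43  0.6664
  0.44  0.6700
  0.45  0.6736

0.6406

T = 0.3333;  σ√T = 0.1039
d₁ = [ln(285/275) + (0.022 + 0.18²/2)·0.3333] / 0.1039 = [0.0357 + 0.0127] / 0.1039 = 0.4662 → 0.47
d₂ = d₁ − σ√T = 0.4662 − 0.1039 = 0.3623 → 0.36
Risk-neutral Pr[S_T > K] = N(d₂) = N(0.36) = 0.6406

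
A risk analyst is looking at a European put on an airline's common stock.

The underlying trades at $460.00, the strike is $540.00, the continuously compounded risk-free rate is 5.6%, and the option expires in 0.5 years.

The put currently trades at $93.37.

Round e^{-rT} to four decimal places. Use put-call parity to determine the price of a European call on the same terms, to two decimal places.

exp(−rT) = exp(−0.056·0.5) = 0.9724
Put-call parity: C − P = S − K·e^(−rT) = 460 − 540·0.9724 = 460 − 525.0960 = -65.0960
C = P + (C − P) = 93.37 + (-65.0960) = 28.2740

$28.27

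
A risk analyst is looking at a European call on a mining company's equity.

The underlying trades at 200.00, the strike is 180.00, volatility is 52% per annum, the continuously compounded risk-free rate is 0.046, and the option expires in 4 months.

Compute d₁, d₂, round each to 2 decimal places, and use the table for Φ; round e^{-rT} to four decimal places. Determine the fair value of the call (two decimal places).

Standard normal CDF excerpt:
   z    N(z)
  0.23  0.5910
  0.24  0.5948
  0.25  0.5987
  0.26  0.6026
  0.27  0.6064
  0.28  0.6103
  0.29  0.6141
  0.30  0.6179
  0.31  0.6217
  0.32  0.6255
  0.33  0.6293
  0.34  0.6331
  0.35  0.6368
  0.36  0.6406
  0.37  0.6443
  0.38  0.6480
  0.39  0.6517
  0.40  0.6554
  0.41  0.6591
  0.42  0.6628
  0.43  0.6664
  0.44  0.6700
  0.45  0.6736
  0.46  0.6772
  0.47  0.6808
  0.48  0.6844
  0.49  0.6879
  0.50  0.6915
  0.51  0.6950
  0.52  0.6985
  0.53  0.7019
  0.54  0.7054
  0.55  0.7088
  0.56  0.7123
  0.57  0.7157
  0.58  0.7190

35.63

σ√T = 0.52 × 0.5774 = 0.3002
ln(S/K) + (r + σ²/2)T = ln(200/180) + (0.046 + 0.52²/2)·0.3333 = 0.1054 + 0.0604 = 0.1658
d₁ = 0.1658 / 0.3002 = 0.5521 ⇒ 0.55
d₂ = d₁ − σ√T = 0.5521 − 0.3002 = 0.2519 ⇒ 0.25
exp(−rT) = exp(−0.046·0.3333) = 0.9848
N(d₁) = N(0.55) = 0.7088;  N(d₂) = N(0.25) = 0.5987
C = 200·0.7088 − 180·0.9848·0.5987 = 141.7600 − 106.1280 = 35.6320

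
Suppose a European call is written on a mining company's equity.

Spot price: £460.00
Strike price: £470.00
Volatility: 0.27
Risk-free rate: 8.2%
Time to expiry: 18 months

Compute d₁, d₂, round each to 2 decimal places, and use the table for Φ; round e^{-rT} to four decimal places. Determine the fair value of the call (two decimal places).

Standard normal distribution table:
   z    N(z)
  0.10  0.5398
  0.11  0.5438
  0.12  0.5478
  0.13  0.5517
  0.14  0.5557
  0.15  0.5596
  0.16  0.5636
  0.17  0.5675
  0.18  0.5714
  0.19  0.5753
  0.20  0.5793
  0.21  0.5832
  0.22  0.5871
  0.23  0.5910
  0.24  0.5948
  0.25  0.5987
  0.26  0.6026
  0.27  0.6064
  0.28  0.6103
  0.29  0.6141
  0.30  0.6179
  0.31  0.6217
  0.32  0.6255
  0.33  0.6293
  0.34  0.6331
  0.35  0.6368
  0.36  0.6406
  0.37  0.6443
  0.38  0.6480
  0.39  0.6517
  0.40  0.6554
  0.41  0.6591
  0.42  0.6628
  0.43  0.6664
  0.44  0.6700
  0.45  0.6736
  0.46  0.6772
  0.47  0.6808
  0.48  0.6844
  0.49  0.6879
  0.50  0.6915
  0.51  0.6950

£82.21

σ√T = 0.27 × 1.2247 = 0.3307
d₁ = [ln(460/470) + (0.082 + ½·0.27²)·1.5] / (σ√T) = (-0.0215 + 0.1777) / 0.3307 = 0.4723 → 0.47
d₂ = 0.4723 − 0.3307 = 0.1416 → 0.14
e^(−rT) = e^(−0.082·1.5) = 0.8843
N(d₁) = N(0.47) = 0.6808;  N(d₂) = N(0.14) = 0.5557
C = 460·0.6808 − 470·0.8843·0.5557 = 313.1680 − 230.9606 = 82.2074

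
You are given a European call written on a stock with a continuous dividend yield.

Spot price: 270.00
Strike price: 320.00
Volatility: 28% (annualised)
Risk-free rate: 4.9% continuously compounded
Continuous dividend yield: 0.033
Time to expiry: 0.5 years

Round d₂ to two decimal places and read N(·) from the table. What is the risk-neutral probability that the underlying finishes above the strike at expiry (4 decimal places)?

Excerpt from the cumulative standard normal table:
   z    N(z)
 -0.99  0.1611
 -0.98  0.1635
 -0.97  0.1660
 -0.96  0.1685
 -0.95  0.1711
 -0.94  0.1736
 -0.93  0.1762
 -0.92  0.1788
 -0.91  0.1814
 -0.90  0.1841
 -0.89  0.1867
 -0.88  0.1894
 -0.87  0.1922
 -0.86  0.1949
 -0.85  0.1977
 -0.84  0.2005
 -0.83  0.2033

0.1788

σ√T = 0.28·√0.5 = 0.1980
d₁ = [ln(270/320) + (0.049 − 0.033 + 0.28²/2)·0.5] / 0.1980 = [-0.1699 + 0.0276] / 0.1980 = -0.7187 ⇒ -0.72
d₂ = d₁ − σ√T = -0.7187 − 0.1980 = -0.9167 ⇒ -0.92
Risk-neutral Pr[S_T > K] = N(d₂) = N(-0.92) = 0.1788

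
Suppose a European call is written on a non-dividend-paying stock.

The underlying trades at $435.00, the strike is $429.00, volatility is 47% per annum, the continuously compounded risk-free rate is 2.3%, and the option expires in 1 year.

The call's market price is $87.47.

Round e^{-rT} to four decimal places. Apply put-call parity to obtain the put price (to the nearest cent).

$71.73

e^(−rT) = e^(−0.023·1) = 0.9773
Put-call parity: C − P = S − K·e^(−rT) = 435 − 429·0.9773 = 435 − 419.2617 = 15.7383
P = C − (C − P) = 87.47 − (15.7383) = 71.7317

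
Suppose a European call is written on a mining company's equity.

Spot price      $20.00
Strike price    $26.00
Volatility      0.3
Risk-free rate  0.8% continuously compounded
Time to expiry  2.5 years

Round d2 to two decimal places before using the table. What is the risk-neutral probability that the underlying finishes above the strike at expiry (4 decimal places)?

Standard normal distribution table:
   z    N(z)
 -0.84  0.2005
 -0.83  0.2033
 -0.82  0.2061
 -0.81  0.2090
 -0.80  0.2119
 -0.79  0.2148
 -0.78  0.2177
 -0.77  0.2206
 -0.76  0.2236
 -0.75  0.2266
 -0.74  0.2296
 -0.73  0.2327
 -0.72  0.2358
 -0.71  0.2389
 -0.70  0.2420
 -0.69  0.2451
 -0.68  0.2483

0.2266

σ√T = 0.3·√2.5 = 0.4743
d₁ = [ln(20/26) + (0.008 + 0.3²/2)·2.5] / 0.4743 = [-0.2624 + 0.1325] / 0.4743 = -0.2738 → -0.27
d₂ = d₁ − σ√T = -0.2738 − 0.4743 = -0.7481 → -0.75
Pr(exercise) under Q = N(d₂) = 0.2266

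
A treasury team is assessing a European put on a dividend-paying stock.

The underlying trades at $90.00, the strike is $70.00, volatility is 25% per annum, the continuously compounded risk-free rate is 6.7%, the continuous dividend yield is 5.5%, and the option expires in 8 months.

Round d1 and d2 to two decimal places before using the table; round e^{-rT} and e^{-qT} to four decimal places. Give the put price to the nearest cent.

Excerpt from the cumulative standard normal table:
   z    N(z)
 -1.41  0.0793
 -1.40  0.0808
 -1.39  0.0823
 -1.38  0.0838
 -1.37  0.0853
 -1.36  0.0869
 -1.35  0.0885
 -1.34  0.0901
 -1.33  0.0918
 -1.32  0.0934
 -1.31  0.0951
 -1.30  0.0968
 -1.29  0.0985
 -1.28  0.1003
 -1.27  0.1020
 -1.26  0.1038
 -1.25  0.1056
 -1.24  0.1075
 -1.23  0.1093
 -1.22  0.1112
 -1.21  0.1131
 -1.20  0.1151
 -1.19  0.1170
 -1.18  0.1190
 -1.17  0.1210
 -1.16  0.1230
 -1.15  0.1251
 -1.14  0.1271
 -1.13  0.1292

$0.70

σ√T = 0.25 × 0.8165 = 0.2041
d₁ = [ln(90/70) + (0.067 − 0.055 + ½·0.25²)·0.6667] / (σ√T) = (0.2513 + 0.0288) / 0.2041 = 1.3724 ⇒ 1.37
d₂ = 1.3724 − 0.2041 = 1.1683 ⇒ 1.17
exp(−qT) = exp(−0.055·0.6667) = 0.9640;  exp(−rT) = exp(−0.067·0.6667) = 0.9563
N(−d₂) = N(-1.17) = 0.1210;  N(−d₁) = N(-1.37) = 0.0853
P = 70·0.9563·0.1210 − 90·0.9640·0.0853 = 8.0999 − 7.4006 = 0.6992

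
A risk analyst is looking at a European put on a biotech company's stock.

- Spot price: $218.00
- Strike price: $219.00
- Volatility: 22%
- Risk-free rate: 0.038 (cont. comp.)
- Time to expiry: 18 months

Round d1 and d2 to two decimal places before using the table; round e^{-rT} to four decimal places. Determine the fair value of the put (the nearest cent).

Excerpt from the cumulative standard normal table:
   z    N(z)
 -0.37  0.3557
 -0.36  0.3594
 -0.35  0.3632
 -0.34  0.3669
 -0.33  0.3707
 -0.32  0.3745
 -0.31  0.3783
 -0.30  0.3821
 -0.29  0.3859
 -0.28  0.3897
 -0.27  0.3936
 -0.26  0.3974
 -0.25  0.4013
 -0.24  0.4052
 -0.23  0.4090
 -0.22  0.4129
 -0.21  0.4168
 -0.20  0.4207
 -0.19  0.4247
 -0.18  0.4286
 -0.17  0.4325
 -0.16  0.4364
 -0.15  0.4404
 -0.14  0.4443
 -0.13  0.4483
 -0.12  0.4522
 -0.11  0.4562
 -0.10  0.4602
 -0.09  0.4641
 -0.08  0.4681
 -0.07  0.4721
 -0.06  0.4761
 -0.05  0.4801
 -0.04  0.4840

T = 1.5;  σ√T = 0.2694
d₁ = [ln(218/219) + (0.038 + 0.22²/2)·1.5] / 0.2694 = [-0.0046 + 0.0933] / 0.2694 = 0.3293 which rounds to 0.33
d₂ = d₁ − σ√T = 0.3293 − 0.2694 = 0.0598 which rounds to 0.06
exp(−rT) = exp(−0.038·1.5) = 0.9446
P = 219·0.9446·N(-0.06) − 218·N(-0.33) = 219·0.9446·0.4761 − 218·0.3707 = 98.4896 − 80.8126 = 17.6770

$17.68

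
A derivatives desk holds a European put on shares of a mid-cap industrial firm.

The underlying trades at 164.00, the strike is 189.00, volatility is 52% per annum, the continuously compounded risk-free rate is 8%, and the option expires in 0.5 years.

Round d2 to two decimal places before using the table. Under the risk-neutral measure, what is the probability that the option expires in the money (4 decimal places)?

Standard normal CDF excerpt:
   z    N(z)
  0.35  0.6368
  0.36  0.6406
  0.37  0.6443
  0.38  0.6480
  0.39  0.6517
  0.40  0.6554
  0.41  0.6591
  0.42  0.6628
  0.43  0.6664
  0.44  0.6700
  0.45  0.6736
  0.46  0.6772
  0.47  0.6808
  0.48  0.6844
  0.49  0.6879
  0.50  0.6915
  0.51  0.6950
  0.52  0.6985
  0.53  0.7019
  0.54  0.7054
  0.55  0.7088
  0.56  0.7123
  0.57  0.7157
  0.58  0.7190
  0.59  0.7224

T = 0.5;  σ√T = 0.3677
ln(S/K) + (r + σ²/2)T = ln(164/189) + (0.08 + 0.52²/2)·0.5 = -0.1419 + 0.1076 = -0.0343
d₁ = -0.0343 / 0.3677 = -0.0932 which rounds to -0.09
d₂ = d₁ − σ√T = -0.0932 − 0.3677 = -0.4609 which rounds to -0.46
Pr(exercise) under Q = N(−d₂) = N(0.46) = 0.6772

0.6772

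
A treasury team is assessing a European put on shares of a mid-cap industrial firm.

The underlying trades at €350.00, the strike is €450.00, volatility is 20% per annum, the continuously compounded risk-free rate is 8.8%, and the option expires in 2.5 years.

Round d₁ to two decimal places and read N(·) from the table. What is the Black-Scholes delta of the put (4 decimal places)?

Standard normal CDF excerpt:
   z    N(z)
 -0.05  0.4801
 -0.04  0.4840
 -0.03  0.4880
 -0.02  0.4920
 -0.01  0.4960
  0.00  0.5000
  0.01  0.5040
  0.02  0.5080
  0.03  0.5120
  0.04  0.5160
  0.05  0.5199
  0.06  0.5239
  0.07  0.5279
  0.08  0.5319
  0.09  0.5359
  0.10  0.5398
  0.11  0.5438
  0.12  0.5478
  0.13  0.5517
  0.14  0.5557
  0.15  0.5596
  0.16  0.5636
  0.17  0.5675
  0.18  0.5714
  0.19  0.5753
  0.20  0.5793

σ√T = 0.2·√2.5 = 0.3162
d₁ = [ln(350/450) + (0.088 + ½·0.2²)·2.5] / (σ√T) = (-0.2513 + 0.2700) / 0.3162 = 0.0591 ⇒ 0.06
N(d₁) = N(0.06) = 0.5239
Δ_put = N(d₁) − 1 = 0.5239 − 1 = -0.4761

-0.4761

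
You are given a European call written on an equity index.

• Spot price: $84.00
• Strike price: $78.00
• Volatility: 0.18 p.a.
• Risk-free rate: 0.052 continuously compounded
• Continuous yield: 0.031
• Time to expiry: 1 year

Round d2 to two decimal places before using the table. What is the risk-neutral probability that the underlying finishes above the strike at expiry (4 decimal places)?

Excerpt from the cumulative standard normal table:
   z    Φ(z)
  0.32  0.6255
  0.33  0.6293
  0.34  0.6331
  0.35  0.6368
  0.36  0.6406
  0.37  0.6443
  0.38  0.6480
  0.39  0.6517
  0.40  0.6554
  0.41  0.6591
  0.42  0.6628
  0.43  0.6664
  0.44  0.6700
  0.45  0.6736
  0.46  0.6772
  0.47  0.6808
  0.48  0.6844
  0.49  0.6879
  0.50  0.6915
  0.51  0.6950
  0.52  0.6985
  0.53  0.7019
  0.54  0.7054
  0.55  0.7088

0.6700

σ√T = 0.18 × 1.0000 = 0.1800
d₁ = [ln(84/78) + (0.052 − 0.031 + 0.18²/2)·1] / 0.1800 = [0.0741 + 0.0372] / 0.1800 = 0.6184 → 0.62
d₂ = d₁ − σ√T = 0.6184 − 0.1800 = 0.4384 → 0.44
Pr(exercise) under Q = N(d₂) = 0.6700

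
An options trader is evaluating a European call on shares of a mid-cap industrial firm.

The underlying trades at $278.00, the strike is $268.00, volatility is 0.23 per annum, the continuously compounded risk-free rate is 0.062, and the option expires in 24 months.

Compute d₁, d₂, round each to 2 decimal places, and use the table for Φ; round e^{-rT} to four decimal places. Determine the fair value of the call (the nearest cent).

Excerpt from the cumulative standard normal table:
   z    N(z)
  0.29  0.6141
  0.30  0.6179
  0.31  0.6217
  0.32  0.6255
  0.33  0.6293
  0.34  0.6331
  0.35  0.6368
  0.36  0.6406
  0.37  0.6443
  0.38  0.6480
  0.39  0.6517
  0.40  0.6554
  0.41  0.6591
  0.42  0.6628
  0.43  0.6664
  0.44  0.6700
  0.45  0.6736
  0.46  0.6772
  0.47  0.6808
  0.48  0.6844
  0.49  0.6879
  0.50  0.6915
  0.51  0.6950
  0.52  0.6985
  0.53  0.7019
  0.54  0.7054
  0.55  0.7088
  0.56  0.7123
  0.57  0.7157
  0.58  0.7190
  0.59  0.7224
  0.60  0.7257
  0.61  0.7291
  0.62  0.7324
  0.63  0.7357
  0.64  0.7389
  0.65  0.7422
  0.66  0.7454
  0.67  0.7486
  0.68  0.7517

$58.23

T = 2;  σ√T = 0.3253
d₁ = [ln(278/268) + (0.062 + 0.23²/2)·2] / 0.3253 = [0.0366 + 0.1769] / 0.3253 = 0.6565 ≈ 0.66
d₂ = d₁ − σ√T = 0.6565 − 0.3253 = 0.3312 ≈ 0.33
exp(−rT) = exp(−0.062·2) = 0.8834
N(d₁) = N(0.66) = 0.7454;  N(d₂) = N(0.33) = 0.6293
C = 278·0.7454 − 268·0.8834·0.6293 = 207.2212 − 148.9875 = 58.2337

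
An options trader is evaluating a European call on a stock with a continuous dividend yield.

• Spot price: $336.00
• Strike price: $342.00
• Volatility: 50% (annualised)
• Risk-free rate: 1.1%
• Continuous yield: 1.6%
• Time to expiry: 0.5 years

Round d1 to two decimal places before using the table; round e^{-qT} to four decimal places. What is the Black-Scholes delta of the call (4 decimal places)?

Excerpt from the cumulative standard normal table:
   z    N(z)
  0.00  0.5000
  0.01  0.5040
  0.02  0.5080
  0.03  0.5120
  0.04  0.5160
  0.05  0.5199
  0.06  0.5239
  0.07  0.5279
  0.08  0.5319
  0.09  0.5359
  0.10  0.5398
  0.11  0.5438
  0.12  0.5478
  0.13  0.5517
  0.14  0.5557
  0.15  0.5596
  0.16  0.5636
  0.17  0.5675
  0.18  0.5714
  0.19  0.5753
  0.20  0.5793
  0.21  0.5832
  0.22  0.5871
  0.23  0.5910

0.5434

T = 0.5;  σ√T = 0.3536
d₁ = [ln(336/342) + (0.011 − 0.016 + ½·0.5²)·0.5] / (σ√T) = (-0.0177 + 0.0600) / 0.3536 = 0.1196 which rounds to 0.12
N(d₁) = N(0.12) = 0.5478
Δ_call = e^(−qT)·N(d₁) = 0.9920·0.5478 = 0.5434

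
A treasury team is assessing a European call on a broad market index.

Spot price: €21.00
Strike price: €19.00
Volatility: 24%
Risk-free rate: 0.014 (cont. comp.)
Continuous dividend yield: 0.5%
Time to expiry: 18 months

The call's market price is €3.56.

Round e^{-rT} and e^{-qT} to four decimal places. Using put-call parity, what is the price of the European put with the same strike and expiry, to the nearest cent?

€1.32

e^(−qT) = e^(−0.005·1.5) = 0.9925;  e^(−rT) = e^(−0.014·1.5) = 0.9792
Put-call parity: C − P = S·e^(−qT) − K·e^(−rT) = 21·0.9925 − 19·0.9792 = 20.8425 − 18.6048 = 2.2377
P = C − (C − P) = 3.56 − (2.2377) = 1.3223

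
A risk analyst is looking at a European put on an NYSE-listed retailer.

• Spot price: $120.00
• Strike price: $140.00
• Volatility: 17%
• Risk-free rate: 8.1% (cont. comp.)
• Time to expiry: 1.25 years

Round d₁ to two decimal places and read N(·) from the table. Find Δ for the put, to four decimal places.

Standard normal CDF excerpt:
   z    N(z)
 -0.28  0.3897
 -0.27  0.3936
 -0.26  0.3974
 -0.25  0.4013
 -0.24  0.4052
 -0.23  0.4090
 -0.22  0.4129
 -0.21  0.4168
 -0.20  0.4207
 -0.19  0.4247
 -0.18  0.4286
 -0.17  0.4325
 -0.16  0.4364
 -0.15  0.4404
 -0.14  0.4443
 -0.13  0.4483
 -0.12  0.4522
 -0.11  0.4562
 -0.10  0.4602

σ√T = 0.17·√1.25 = 0.1901
ln(S/K) + (r + σ²/2)T = ln(120/140) + (0.081 + 0.17²/2)·1.25 = -0.1542 + 0.1193 = -0.0348
d₁ = -0.0348 / 0.1901 = -0.1833 ≈ -0.18
N(d₁) = N(-0.18) = 0.4286
Δ_put = N(d₁) − 1 = 0.4286 − 1 = -0.5714

-0.5714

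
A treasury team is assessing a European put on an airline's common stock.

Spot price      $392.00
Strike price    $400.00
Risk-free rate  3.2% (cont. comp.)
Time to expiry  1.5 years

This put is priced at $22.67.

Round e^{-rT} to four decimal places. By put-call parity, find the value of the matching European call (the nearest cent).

e^(−rT) = e^(−0.032·1.5) = 0.9531
Put-call parity: C − P = S − K·e^(−rT) = 392 − 400·0.9531 = 392 − 381.2400 = 10.7600
C = P + (C − P) = 22.67 + (10.7600) = 33.4300

$33.43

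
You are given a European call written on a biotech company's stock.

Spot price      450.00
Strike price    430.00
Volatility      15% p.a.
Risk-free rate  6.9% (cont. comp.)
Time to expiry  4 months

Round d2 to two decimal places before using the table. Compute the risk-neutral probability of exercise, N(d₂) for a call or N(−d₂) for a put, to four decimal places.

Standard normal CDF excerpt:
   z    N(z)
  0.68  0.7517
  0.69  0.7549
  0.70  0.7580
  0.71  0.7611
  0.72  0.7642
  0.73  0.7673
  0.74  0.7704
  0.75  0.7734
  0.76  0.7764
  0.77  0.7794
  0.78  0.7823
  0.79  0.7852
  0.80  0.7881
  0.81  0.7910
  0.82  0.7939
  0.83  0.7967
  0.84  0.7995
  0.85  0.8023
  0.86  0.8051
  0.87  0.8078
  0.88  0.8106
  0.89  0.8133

T = 0.3333;  σ√T = 0.0866
d₁ = [ln(450/430) + (0.069 + ½·0.15²)·0.3333] / (σ√T) = (0.0455 + 0.0267) / 0.0866 = 0.8338 which rounds to 0.83
d₂ = 0.8338 − 0.0866 = 0.7472 which rounds to 0.75
Risk-neutral Pr[S_T > K] = N(d₂) = N(0.75) = 0.7734

0.7734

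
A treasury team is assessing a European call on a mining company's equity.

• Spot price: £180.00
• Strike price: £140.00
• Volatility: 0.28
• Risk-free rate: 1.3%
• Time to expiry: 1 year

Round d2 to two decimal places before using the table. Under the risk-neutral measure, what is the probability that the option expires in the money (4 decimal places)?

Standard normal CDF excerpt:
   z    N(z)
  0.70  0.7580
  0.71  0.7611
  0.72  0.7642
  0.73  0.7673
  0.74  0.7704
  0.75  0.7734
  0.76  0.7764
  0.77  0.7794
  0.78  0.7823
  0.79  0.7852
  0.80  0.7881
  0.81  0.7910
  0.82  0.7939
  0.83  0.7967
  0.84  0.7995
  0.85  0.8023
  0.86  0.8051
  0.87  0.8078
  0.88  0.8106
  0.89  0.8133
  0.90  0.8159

σ√T = 0.28 × 1.0000 = 0.2800
d₁ = [ln(180/140) + (0.013 + 0.28²/2)·1] / 0.2800 = [0.2513 + 0.0522] / 0.2800 = 1.0840 ≈ 1.08
d₂ = d₁ − σ√T = 1.0840 − 0.2800 = 0.8040 ≈ 0.80
Pr(exercise) under Q = N(d₂) = 0.7881

0.7881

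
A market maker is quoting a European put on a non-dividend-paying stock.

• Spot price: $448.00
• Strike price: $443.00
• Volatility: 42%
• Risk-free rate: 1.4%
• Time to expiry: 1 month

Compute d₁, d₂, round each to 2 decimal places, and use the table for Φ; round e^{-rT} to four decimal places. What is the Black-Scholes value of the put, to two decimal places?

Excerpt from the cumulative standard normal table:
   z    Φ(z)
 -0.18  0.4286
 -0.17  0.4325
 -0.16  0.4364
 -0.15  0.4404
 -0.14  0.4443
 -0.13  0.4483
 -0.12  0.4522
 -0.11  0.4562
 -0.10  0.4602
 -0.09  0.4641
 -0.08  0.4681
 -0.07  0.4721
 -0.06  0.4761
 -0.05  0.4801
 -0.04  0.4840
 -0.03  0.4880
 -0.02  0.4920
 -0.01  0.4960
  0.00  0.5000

$18.65

σ√T = 0.42 × 0.2887 = 0.1212
d₁ = [ln(448/443) + (0.014 + ½·0.42²)·0.08333] / (σ√T) = (0.0112 + 0.0085) / 0.1212 = 0.1628 ≈ 0.16
d₂ = 0.1628 − 0.1212 = 0.0416 ≈ 0.04
exp(−rT) = exp(−0.014·0.08333) = 0.9988
P = 443·0.9988·N(-0.04) − 448·N(-0.16) = 443·0.9988·0.4840 − 448·0.4364 = 214.1547 − 195.5072 = 18.6475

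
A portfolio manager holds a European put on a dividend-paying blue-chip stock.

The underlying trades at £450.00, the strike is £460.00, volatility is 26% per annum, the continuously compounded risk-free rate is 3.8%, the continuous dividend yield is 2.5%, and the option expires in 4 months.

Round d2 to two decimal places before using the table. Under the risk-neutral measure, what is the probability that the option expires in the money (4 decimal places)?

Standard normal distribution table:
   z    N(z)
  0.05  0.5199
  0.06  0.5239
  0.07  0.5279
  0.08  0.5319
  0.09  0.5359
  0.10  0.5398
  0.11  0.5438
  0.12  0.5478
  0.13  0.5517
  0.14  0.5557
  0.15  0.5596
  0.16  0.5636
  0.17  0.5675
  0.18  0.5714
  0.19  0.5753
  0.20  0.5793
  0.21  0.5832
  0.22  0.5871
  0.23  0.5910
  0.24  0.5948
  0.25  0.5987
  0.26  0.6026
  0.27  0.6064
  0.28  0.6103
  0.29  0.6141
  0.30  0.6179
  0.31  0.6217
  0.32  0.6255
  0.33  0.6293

T = 0.3333;  σ√T = 0.1501
d₁ = [ln(450/460) + (0.038 − 0.025 + 0.26²/2)·0.3333] / 0.1501 = [-0.0220 + 0.0156] / 0.1501 = -0.0425 ⇒ -0.04
d₂ = d₁ − σ√T = -0.0425 − 0.1501 = -0.1926 ⇒ -0.19
Pr(exercise) under Q = N(−d₂) = N(0.19) = 0.5753

0.5753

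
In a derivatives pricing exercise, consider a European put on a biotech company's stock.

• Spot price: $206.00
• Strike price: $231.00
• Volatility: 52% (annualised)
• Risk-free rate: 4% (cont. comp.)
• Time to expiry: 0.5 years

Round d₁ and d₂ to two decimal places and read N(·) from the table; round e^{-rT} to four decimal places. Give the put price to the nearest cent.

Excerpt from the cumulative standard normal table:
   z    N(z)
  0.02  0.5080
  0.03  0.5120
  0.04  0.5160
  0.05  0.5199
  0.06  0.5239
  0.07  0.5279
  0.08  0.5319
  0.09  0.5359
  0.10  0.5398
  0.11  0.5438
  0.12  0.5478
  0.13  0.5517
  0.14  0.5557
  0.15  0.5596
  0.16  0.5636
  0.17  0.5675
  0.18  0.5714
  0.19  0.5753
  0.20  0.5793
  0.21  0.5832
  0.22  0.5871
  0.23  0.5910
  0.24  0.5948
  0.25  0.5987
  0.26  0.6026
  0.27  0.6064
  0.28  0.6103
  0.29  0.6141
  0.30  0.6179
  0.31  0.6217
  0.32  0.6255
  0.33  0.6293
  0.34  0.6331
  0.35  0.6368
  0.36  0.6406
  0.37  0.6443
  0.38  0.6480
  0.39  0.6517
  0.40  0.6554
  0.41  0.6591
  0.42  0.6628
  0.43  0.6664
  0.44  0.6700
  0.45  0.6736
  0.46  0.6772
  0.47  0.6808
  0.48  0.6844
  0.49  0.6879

σ√T = 0.52·√0.5 = 0.3677
d₁ = [ln(206/231) + (0.04 + ½·0.52²)·0.5] / (σ√T) = (-0.1145 + 0.0876) / 0.3677 = -0.0733 ≈ -0.07
d₂ = -0.0733 − 0.3677 = -0.4410 ≈ -0.44
e^(−rT) = e^(−0.04·0.5) = 0.9802
P = 231·0.9802·N(0.44) − 206·N(0.07) = 231·0.9802·0.6700 − 206·0.5279 = 151.7056 − 108.7474 = 42.9582

$42.96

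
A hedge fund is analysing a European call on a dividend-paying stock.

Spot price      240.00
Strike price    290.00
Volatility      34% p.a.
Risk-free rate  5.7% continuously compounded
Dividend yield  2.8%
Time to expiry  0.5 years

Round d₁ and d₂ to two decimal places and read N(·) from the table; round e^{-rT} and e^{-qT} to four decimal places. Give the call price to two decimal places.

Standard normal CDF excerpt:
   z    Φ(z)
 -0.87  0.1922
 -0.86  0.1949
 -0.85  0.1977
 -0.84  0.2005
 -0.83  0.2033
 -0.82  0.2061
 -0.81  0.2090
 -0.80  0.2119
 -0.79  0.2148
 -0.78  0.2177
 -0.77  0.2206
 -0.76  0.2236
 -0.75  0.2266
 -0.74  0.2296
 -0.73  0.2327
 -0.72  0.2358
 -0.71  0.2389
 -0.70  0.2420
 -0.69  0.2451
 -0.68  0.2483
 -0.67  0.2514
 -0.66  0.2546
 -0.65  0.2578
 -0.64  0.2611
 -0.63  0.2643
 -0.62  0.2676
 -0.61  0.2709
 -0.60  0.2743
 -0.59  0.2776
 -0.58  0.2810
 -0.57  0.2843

σ√T = 0.34 × 0.7071 = 0.2404
d₁ = [ln(240/290) + (0.057 − 0.028 + ½·0.34²)·0.5] / (σ√T) = (-0.1892 + 0.0434) / 0.2404 = -0.6066 ≈ -0.61
d₂ = -0.6066 − 0.2404 = -0.8470 ≈ -0.85
exp(−qT) = exp(−0.028·0.5) = 0.9861;  exp(−rT) = exp(−0.057·0.5) = 0.9719
C = 240·0.9861·N(-0.61) − 290·0.9719·N(-0.85) = 240·0.9861·0.2709 − 290·0.9719·0.1977 = 64.1123 − 55.7219 = 8.3903

8.39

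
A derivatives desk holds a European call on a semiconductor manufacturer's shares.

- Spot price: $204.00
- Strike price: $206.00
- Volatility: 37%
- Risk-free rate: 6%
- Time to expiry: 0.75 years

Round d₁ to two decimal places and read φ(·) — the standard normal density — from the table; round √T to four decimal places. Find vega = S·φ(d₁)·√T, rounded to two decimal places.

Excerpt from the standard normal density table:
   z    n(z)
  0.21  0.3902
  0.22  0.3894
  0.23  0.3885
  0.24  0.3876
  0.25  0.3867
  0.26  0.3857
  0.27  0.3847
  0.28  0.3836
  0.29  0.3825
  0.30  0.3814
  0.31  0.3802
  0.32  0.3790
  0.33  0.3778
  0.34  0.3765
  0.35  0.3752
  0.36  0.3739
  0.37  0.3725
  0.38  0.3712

T = 0.75;  σ√T = 0.3204
d₁ = [ln(204/206) + (0.06 + ½·0.37²)·0.75] / (σ√T) = (-0.0098 + 0.0963) / 0.3204 = 0.2702 ⇒ 0.27
√T = √0.75 = 0.8660
φ(d₁) = φ(0.27) = 0.3847
vega = S·φ(d₁)·√T = 204·0.3847·0.8660 = 67.9626
(Call and put vega coincide under Black-Scholes.)

67.96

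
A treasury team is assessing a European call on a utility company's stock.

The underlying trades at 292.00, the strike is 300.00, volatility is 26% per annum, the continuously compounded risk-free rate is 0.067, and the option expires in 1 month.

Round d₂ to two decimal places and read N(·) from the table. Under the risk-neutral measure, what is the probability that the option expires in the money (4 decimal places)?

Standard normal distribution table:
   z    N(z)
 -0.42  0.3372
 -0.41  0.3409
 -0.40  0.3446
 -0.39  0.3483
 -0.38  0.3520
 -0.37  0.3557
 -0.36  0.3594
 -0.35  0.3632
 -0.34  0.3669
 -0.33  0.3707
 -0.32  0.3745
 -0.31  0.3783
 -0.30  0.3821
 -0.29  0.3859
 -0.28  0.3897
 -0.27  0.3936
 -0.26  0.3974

σ√T = 0.26·√0.08333 = 0.0751
ln(S/K) + (r + σ²/2)T = ln(292/300) + (0.067 + 0.26²/2)·0.08333 = -0.0270 + 0.0084 = -0.0186
d₁ = -0.0186 / 0.0751 = -0.2482 → -0.25
d₂ = d₁ − σ√T = -0.2482 − 0.0751 = -0.3233 → -0.32
Risk-neutral Pr[S_T > K] = N(d₂) = N(-0.32) = 0.3745

0.3745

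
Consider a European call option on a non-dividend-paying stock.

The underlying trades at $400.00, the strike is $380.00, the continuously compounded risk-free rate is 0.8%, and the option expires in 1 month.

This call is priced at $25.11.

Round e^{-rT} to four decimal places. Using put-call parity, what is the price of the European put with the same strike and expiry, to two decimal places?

$4.84

exp(−rT) = exp(−0.008·0.08333) = 0.9993
Put-call parity: C − P = S − K·e^(−rT) = 400 − 380·0.9993 = 400 − 379.7340 = 20.2660
P = C − (C − P) = 25.11 − (20.2660) = 4.8440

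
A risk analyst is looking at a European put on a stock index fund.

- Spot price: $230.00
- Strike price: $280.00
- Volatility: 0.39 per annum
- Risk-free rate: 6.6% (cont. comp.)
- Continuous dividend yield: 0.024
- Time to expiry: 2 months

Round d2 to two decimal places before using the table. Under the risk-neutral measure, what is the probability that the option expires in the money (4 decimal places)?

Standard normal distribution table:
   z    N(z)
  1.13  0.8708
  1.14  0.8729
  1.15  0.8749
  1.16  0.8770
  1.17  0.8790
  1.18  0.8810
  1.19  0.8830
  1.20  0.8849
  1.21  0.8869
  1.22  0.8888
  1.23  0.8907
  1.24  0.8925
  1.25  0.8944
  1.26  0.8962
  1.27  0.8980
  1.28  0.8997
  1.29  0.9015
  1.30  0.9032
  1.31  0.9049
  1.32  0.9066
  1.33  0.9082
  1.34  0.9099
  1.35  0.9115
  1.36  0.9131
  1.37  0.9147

σ√T = 0.39·√0.1667 = 0.1592
d₁ = [ln(230/280) + (0.066 − 0.024 + 0.39²/2)·0.1667] / 0.1592 = [-0.1967 + 0.0197] / 0.1592 = -1.1119 ≈ -1.11
d₂ = d₁ − σ√T = -1.1119 − 0.1592 = -1.2711 ≈ -1.27
Risk-neutral Pr[S_T < K] = N(−d₂) = N(1.27) = 0.8980

0.8980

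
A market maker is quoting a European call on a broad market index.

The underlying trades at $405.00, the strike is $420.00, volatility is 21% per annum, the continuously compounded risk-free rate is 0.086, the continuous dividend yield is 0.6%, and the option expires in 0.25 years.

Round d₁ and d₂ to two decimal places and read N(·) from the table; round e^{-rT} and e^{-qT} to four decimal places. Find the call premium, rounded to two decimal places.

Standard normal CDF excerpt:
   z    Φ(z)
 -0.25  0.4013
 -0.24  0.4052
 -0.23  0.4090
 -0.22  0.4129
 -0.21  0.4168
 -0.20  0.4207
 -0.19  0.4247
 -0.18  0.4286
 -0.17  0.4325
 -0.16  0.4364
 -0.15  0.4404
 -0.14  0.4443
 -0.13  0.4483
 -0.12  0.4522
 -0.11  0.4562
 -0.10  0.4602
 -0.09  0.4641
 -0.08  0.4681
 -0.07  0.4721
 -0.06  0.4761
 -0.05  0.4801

σ√T = 0.21 × 0.5000 = 0.1050
d₁ = [ln(405/420) + (0.086 − 0.006 + ½·0.21²)·0.25] / (σ√T) = (-0.0364 + 0.0255) / 0.1050 = -0.1034 → -0.10
d₂ = -0.1034 − 0.1050 = -0.2084 → -0.21
exp(−qT) = exp(−0.006·0.25) = 0.9985;  exp(−rT) = exp(−0.086·0.25) = 0.9787
N(d₁) = N(-0.10) = 0.4602;  N(d₂) = N(-0.21) = 0.4168
C = 405·0.9985·0.4602 − 420·0.9787·0.4168 = 186.1014 − 171.3273 = 14.7741

$14.77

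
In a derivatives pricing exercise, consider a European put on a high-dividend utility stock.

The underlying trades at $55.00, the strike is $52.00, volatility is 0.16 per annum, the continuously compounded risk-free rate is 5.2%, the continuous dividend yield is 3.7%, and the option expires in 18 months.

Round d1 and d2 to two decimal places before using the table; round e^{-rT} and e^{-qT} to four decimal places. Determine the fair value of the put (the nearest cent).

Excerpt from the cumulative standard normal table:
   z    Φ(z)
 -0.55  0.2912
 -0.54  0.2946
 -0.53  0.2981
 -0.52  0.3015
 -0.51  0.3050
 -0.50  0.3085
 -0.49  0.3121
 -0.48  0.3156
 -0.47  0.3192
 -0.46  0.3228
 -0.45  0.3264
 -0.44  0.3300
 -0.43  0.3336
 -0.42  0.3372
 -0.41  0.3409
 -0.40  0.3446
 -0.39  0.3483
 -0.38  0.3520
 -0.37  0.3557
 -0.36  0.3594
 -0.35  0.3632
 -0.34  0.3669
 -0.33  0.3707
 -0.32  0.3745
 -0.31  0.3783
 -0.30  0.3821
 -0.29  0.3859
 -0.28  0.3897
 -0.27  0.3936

$2.33

σ√T = 0.16 × 1.2247 = 0.1960
ln(S/K) + (r − q + σ²/2)T = ln(55/52) + (0.052 − 0.037 + 0.16²/2)·1.5 = 0.0561 + 0.0417 = 0.0978
d₁ = 0.0978 / 0.1960 = 0.4990 ⇒ 0.50
d₂ = d₁ − σ√T = 0.4990 − 0.1960 = 0.3031 ⇒ 0.30
exp(−qT) = exp(−0.037·1.5) = 0.9460;  exp(−rT) = exp(−0.052·1.5) = 0.9250
N(−d₂) = N(-0.30) = 0.3821;  N(−d₁) = N(-0.50) = 0.3085
P = 52·0.9250·0.3821 − 55·0.9460·0.3085 = 18.3790 − 16.0513 = 2.3278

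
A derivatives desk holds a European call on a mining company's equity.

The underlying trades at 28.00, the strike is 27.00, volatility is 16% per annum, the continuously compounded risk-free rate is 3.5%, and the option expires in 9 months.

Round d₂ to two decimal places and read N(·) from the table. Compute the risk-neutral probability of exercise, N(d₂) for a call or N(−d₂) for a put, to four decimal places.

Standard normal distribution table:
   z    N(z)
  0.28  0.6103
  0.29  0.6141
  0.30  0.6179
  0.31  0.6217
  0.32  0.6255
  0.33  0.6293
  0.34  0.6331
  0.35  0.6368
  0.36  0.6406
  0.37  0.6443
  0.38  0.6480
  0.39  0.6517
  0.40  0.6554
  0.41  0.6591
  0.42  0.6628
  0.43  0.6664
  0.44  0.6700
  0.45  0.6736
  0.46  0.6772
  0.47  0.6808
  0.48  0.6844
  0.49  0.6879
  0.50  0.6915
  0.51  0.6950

0.6480

σ√T = 0.16·√0.75 = 0.1386
ln(S/K) + (r + σ²/2)T = ln(28/27) + (0.035 + 0.16²/2)·0.75 = 0.0364 + 0.0358 = 0.0722
d₁ = 0.0722 / 0.1386 = 0.5212 which rounds to 0.52
d₂ = d₁ − σ√T = 0.5212 − 0.1386 = 0.3826 which rounds to 0.38
Risk-neutral Pr[S_T > K] = N(d₂) = N(0.38) = 0.6480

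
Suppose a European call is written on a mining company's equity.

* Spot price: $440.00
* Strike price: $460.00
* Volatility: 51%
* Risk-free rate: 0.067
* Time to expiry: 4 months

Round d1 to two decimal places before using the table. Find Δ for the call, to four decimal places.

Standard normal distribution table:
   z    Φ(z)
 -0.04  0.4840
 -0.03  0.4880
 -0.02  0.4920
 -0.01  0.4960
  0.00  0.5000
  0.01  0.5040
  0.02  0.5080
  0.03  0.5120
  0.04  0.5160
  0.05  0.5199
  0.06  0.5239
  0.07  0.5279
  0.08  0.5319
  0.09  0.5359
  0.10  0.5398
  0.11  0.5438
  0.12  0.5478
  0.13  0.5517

σ√T = 0.51·√0.3333 = 0.2944
d₁ = [ln(440/460) + (0.067 + 0.51²/2)·0.3333] / 0.2944 = [-0.0445 + 0.0657] / 0.2944 = 0.0721 → 0.07
N(d₁) = N(0.07) = 0.5279
Δ_call = N(d₁) = 0.5279

0.5279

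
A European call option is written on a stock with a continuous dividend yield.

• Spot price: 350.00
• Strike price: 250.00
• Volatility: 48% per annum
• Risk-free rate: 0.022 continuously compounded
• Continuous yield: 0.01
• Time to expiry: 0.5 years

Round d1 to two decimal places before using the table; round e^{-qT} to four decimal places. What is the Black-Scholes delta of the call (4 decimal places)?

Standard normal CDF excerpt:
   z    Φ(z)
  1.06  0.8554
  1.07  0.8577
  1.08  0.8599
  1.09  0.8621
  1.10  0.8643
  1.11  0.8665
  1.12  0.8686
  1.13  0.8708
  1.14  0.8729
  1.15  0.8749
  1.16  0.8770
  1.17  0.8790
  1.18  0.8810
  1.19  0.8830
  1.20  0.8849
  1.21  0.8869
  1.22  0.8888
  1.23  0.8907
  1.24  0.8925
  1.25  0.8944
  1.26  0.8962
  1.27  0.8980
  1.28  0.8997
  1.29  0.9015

0.8766

σ√T = 0.48 × 0.7071 = 0.3394
ln(S/K) + (r − q + σ²/2)T = ln(350/250) + (0.022 − 0.01 + 0.48²/2)·0.5 = 0.3365 + 0.0636 = 0.4001
d₁ = 0.4001 / 0.3394 = 1.1787 → 1.18
N(d₁) = N(1.18) = 0.8810
Δ_call = e^(−qT)·N(d₁) = 0.9950·0.8810 = 0.8766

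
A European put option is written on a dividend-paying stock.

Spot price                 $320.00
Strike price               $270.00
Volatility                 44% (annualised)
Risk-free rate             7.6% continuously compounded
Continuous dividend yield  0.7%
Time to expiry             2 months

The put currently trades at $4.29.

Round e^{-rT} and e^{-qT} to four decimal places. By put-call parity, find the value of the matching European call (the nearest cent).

$57.31

exp(−qT) = exp(−0.007·0.1667) = 0.9988;  exp(−rT) = exp(−0.076·0.1667) = 0.9874
Put-call parity: C − P = S·e^(−qT) − K·e^(−rT) = 320·0.9988 − 270·0.9874 = 319.6160 − 266.5980 = 53.0180
C = P + (C − P) = 4.29 + (53.0180) = 57.3080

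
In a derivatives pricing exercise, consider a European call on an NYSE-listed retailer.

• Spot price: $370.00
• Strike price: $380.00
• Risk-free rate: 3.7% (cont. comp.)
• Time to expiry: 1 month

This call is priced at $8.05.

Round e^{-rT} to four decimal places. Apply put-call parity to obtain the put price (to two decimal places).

$16.87

e^(−rT) = e^(−0.037·0.08333) = 0.9969
Put-call parity: C − P = S − K·e^(−rT) = 370 − 380·0.9969 = 370 − 378.8220 = -8.8220
P = C − (C − P) = 8.05 − (-8.8220) = 16.8720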